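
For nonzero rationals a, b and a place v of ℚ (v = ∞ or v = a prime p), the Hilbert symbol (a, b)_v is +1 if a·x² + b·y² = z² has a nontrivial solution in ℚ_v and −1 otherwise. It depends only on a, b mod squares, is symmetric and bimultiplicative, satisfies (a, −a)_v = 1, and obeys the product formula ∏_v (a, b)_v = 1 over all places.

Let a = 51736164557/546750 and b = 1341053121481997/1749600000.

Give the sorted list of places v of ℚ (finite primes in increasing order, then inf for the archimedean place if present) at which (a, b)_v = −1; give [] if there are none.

[5, 7]

Mod squares: a ≡ 2310, b ≡ 1155. Check v ∈ {∞, 2, 3, 5, 7, 11, 23}.
v=3: a=3^-7·(≡2), b=3^-7·(≡1) mod 3; (2|3)=-1, (1|3)=+1; (−1)^{-7·-7·1}·(-1)^-7·(+1)^-7 = +1.
v=2: v_2(a)=-1, v_2(b)=-8; units ≡ 3, 3 (mod 8); ε·ε+αω+βω = 1·1+-1·1+-8·1 ≡ 0  ⇒  (a,b)_2 = +1.
v=11: a=11^1·(≡9), b=11^1·(≡10) mod 11; (9|11)=+1, (10|11)=-1; (−1)^{1·1·5}·(+1)^1·(-1)^1 = +1.
v=5: a=5^-3·(≡3), b=5^-5·(≡1) mod 5; (3|5)=-1, (1|5)=+1; (−1)^{-3·-5·2}·(-1)^-5·(+1)^-3 = -1.
v=7: a=7^5·(≡1), b=7^7·(≡4) mod 7; (1|7)=+1, (4|7)=+1; (−1)^{5·7·3}·(+1)^7·(+1)^5 = -1.
v=∞: 2310 > 0 and 1155 > 0  ⇒  (a,b)_∞ = +1.
v=23: a=23^4·(≡11), b=23^6·(≡11) mod 23; (11|23)=-1, (11|23)=-1; (−1)^{4·6·11}·(-1)^6·(-1)^4 = +1.
(2310, 1155 / ℚ) ramifies at {5, 7}: a division algebra.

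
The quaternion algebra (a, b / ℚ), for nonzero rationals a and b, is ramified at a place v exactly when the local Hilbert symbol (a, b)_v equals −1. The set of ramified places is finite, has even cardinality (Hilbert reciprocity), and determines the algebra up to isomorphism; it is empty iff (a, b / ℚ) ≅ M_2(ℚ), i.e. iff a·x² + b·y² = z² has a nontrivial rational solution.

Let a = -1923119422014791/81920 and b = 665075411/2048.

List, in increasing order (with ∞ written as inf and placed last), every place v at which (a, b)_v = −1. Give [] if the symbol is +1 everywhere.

[2, 5, 7, 19]

(a, b) ≡ (-20995, 38038) mod (ℚ^×)²; places V = {2, 5, 7, 11, 13, 17, 19, 47, ∞}.
(a,b)_17: α=3, u≡7; β=2, v≡16 (mod 17); (7|17)=-1, (16|17)=+1; sign (−1)^0·-1^2·+1^3 = +1.
(a,b)_13: α=1, u≡4; β=1, v≡12 (mod 13); (4|13)=+1, (12|13)=+1; sign (−1)^0·+1^1·+1^1 = +1.
(a,b)_7: α=2, u≡3; β=1, v≡1 (mod 7); (3|7)=-1, (1|7)=+1; sign (−1)^0·-1^1·+1^2 = -1.
(a,b)_47: α=2, u≡18; β=0, v≡29 (mod 47); (18|47)=+1, (29|47)=-1; sign (−1)^0·+1^0·-1^2 = +1.
(a,b)_2: α=-14, β=-11; u≡5, v≡3 (mod 8); ε(u)ε(v)=0·1, αω(v)=-14·1, βω(u)=-11·1; sum ≡ 1  ⇒  -1.
(a,b)_∞: sgn(-20995)=−, sgn(38038)=+, so +1.
(a,b)_11: α=4, u≡3; β=3, v≡3 (mod 11); (3|11)=+1, (3|11)=+1; sign (−1)^0·+1^3·+1^4 = +1.
(a,b)_5: α=-1, u≡1; β=0, v≡2 (mod 5); (1|5)=+1, (2|5)=-1; sign (−1)^0·+1^0·-1^-1 = -1.
(a,b)_19: α=1, u≡1; β=1, v≡4 (mod 19); (1|19)=+1, (4|19)=+1; sign (−1)^1·+1^1·+1^1 = -1.
(-20995, 38038 / ℚ) ramifies at {2, 5, 7, 19}: a division algebra.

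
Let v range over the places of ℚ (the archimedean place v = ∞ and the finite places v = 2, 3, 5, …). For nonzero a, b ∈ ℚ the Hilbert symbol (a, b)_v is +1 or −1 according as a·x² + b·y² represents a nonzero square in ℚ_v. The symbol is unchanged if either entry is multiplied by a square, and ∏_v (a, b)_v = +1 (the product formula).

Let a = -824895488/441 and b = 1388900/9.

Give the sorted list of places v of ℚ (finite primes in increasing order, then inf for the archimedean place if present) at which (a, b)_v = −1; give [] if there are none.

[17, 29]

Mod squares: a ≡ -805562, b ≡ 13889. Check v ∈ {∞, 2, 3, 5, 7, 17, 19, 29, 43}.
v=17: a=17^1·(≡11), b=17^1·(≡13) mod 17; (11|17)=-1, (13|17)=+1; (−1)^{1·1·8}·(-1)^1·(+1)^1 = -1.
v=43: a=43^1·(≡25), b=43^1·(≡39) mod 43; (25|43)=+1, (39|43)=-1; (−1)^{1·1·21}·(+1)^1·(-1)^1 = +1.
v=∞: -805562 < 0 and 13889 > 0  ⇒  (a,b)_∞ = +1.
v=2: v_2(a)=11, v_2(b)=2; units ≡ 3, 1 (mod 8); ε·ε+αω+βω = 1·0+11·0+2·1 ≡ 0  ⇒  (a,b)_2 = +1.
v=3: a=3^-2·(≡1), b=3^-2·(≡2) mod 3; (1|3)=+1, (2|3)=-1; (−1)^{-2·-2·1}·(+1)^-2·(-1)^-2 = +1.
v=7: a=7^-2·(≡5), b=7^0·(≡1) mod 7; (5|7)=-1, (1|7)=+1; (−1)^{-2·0·3}·(-1)^0·(+1)^-2 = +1.
v=29: a=29^1·(≡6), b=29^0·(≡10) mod 29; (6|29)=+1, (10|29)=-1; (−1)^{1·0·14}·(+1)^0·(-1)^1 = -1.
v=5: a=5^0·(≡2), b=5^2·(≡4) mod 5; (2|5)=-1, (4|5)=+1; (−1)^{0·2·2}·(-1)^2·(+1)^0 = +1.
v=19: a=19^1·(≡14), b=19^1·(≡5) mod 19; (14|19)=-1, (5|19)=+1; (−1)^{1·1·9}·(-1)^1·(+1)^1 = +1.
Ram(-805562, 13889) = {17, 29}; no ℚ_17-point on the conic.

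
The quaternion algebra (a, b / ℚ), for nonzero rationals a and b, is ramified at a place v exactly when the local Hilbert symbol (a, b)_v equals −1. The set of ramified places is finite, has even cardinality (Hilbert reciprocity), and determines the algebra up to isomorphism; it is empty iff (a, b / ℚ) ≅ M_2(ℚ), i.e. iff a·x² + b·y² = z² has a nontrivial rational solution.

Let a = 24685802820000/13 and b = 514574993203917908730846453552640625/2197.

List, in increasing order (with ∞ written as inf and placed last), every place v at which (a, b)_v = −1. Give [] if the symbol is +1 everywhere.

(a, b) ≡ (3710434, 37037) mod (ℚ^×)²; places V = {2, 3, 5, 7, 11, 13, 19, 29, 31, 37, ∞}.
(a,b)_37: α=1, u≡12; β=3, v≡19 (mod 37); (12|37)=+1, (19|37)=-1; sign (−1)^0·+1^3·-1^1 = -1.
(a,b)_2: α=5, β=0; u≡1, v≡5 (mod 8); ε(u)ε(v)=0·0, αω(v)=5·1, βω(u)=0·0; sum ≡ 1  ⇒  -1.
(a,b)_5: α=4, u≡4; β=6, v≡2 (mod 5); (4|5)=+1, (2|5)=-1; sign (−1)^0·+1^6·-1^4 = +1.
(a,b)_11: α=0, u≡7; β=7, v≡1 (mod 11); (7|11)=-1, (1|11)=+1; sign (−1)^0·-1^7·+1^0 = -1.
(a,b)_13: α=-1, u≡10; β=-3, v≡7 (mod 13); (10|13)=+1, (7|13)=-1; sign (−1)^0·+1^-3·-1^-1 = -1.
(a,b)_19: α=1, u≡9; β=4, v≡17 (mod 19); (9|19)=+1, (17|19)=+1; sign (−1)^0·+1^4·+1^1 = +1.
(a,b)_∞: sgn(3710434)=+, sgn(37037)=+, so +1.
(a,b)_3: α=2, u≡1; β=0, v≡2 (mod 3); (1|3)=+1, (2|3)=-1; sign (−1)^0·+1^0·-1^2 = +1.
(a,b)_31: α=2, u≡22; β=6, v≡15 (mod 31); (22|31)=-1, (15|31)=-1; sign (−1)^0·-1^6·-1^2 = +1.
(a,b)_29: α=1, u≡15; β=2, v≡16 (mod 29); (15|29)=-1, (16|29)=+1; sign (−1)^0·-1^2·+1^1 = +1.
(a,b)_7: α=1, u≡2; β=3, v≡6 (mod 7); (2|7)=+1, (6|7)=-1; sign (−1)^1·+1^3·-1^1 = +1.
(3710434, 37037 / ℚ) ramifies at {2, 11, 13, 37}: a division algebra.

[2, 11, 13, 37]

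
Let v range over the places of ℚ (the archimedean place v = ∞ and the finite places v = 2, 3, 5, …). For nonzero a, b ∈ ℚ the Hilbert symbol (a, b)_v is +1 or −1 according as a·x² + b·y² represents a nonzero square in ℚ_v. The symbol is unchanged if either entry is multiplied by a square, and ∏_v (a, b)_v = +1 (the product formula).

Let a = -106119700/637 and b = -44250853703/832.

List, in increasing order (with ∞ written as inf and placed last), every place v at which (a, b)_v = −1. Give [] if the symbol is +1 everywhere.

[13, 29, 37, inf]

Mod squares: a ≡ -13795561, b ≡ -16211. Check v ∈ {∞, 2, 5, 7, 13, 23, 29, 37, 43}.
v=5: a=5^2·(≡1), b=5^0·(≡1) mod 5; (1|5)=+1, (1|5)=+1; (−1)^{2·0·2}·(+1)^0·(+1)^2 = +1.
v=37: a=37^1·(≡36), b=37^2·(≡19) mod 37; (36|37)=+1, (19|37)=-1; (−1)^{1·2·18}·(+1)^2·(-1)^1 = -1.
v=∞: -13795561 < 0 and -16211 < 0  ⇒  (a,b)_∞ = -1.
v=23: a=23^1·(≡11), b=23^2·(≡1) mod 23; (11|23)=-1, (1|23)=+1; (−1)^{1·2·11}·(-1)^2·(+1)^1 = +1.
v=29: a=29^1·(≡22), b=29^1·(≡21) mod 29; (22|29)=+1, (21|29)=-1; (−1)^{1·1·14}·(+1)^1·(-1)^1 = -1.
v=13: a=13^-1·(≡8), b=13^-1·(≡4) mod 13; (8|13)=-1, (4|13)=+1; (−1)^{-1·-1·6}·(-1)^-1·(+1)^-1 = -1.
v=7: a=7^-2·(≡1), b=7^2·(≡2) mod 7; (1|7)=+1, (2|7)=+1; (−1)^{-2·2·3}·(+1)^2·(+1)^-2 = +1.
v=2: v_2(a)=2, v_2(b)=-6; units ≡ 7, 5 (mod 8); ε·ε+αω+βω = 1·0+2·1+-6·0 ≡ 0  ⇒  (a,b)_2 = +1.
v=43: a=43^1·(≡27), b=43^1·(≡15) mod 43; (27|43)=-1, (15|43)=+1; (−1)^{1·1·21}·(-1)^1·(+1)^1 = +1.
|Ram(-13795561, -16211)| = 4, even; anisotropic at {13, 29, 37, ∞}.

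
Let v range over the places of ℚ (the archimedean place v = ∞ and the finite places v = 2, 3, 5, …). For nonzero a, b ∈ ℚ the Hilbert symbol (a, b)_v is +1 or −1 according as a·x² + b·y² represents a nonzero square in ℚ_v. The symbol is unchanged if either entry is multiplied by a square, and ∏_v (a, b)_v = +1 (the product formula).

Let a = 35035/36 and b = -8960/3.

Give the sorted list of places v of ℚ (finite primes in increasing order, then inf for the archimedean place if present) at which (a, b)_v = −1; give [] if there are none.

(a, b) ≡ (715, -105) mod (ℚ^×)²; places V = {2, 3, 5, 7, 11, 13, ∞}.
(a,b)_3: α=-2, u≡1; β=-1, v≡1 (mod 3); (1|3)=+1, (1|3)=+1; sign (−1)^0·+1^-1·+1^-2 = +1.
(a,b)_∞: sgn(715)=+, sgn(-105)=−, so +1.
(a,b)_13: α=1, u≡3; β=0, v≡12 (mod 13); (3|13)=+1, (12|13)=+1; sign (−1)^0·+1^0·+1^1 = +1.
(a,b)_7: α=2, u≡1; β=1, v≡5 (mod 7); (1|7)=+1, (5|7)=-1; sign (−1)^0·+1^1·-1^2 = +1.
(a,b)_11: α=1, u≡2; β=0, v≡9 (mod 11); (2|11)=-1, (9|11)=+1; sign (−1)^0·-1^0·+1^1 = +1.
(a,b)_2: α=-2, β=8; u≡3, v≡7 (mod 8); ε(u)ε(v)=1·1, αω(v)=-2·0, βω(u)=8·1; sum ≡ 1  ⇒  -1.
(a,b)_5: α=1, u≡2; β=1, v≡1 (mod 5); (2|5)=-1, (1|5)=+1; sign (−1)^0·-1^1·+1^1 = -1.
(715, -105 / ℚ) ramifies at {2, 5}: a division algebra.

[2, 5]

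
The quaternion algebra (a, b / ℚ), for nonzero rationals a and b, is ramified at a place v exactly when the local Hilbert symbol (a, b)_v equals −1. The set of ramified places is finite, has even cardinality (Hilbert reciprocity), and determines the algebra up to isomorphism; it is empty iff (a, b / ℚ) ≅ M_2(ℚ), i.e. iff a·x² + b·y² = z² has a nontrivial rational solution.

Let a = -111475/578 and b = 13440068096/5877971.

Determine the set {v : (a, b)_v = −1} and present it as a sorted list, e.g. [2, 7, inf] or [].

[2, 7]

(a, b) ≡ (-182, 286) mod (ℚ^×)²; places V = {2, 5, 7, 11, 13, 17, 29, 43, ∞}.
(a,b)_29: α=0, u≡14; β=2, v≡9 (mod 29); (14|29)=-1, (9|29)=+1; sign (−1)^0·-1^2·+1^0 = +1.
(a,b)_43: α=0, u≡42; β=-2, v≡12 (mod 43); (42|43)=-1, (12|43)=-1; sign (−1)^0·-1^-2·-1^0 = +1.
(a,b)_2: α=-1, β=9; u≡5, v≡7 (mod 8); ε(u)ε(v)=0·1, αω(v)=-1·0, βω(u)=9·1; sum ≡ 1  ⇒  -1.
(a,b)_∞: sgn(-182)=−, sgn(286)=+, so +1.
(a,b)_13: α=1, u≡3; β=1, v≡10 (mod 13); (3|13)=+1, (10|13)=+1; sign (−1)^0·+1^1·+1^1 = +1.
(a,b)_11: α=0, u≡9; β=-1, v≡5 (mod 11); (9|11)=+1, (5|11)=+1; sign (−1)^0·+1^-1·+1^0 = +1.
(a,b)_5: α=2, u≡2; β=0, v≡1 (mod 5); (2|5)=-1, (1|5)=+1; sign (−1)^0·-1^0·+1^2 = +1.
(a,b)_7: α=3, u≡1; β=4, v≡6 (mod 7); (1|7)=+1, (6|7)=-1; sign (−1)^0·+1^4·-1^3 = -1.
(a,b)_17: α=-2, u≡14; β=-2, v≡12 (mod 17); (14|17)=-1, (12|17)=-1; sign (−1)^0·-1^-2·-1^-2 = +1.
Ram(-182, 286) = {2, 7}; no ℚ_2-point on the conic.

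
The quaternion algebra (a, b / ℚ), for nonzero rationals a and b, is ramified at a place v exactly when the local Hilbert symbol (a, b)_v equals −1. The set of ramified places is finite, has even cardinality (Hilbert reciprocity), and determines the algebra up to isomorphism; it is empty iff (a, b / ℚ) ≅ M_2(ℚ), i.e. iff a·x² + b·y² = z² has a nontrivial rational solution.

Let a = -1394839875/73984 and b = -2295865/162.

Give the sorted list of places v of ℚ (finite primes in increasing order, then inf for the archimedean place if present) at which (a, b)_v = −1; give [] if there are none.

[2, 13, 19, inf]

(a, b) ≡ (-40755, -27170) mod (ℚ^×)²; places V = {2, 3, 5, 11, 13, 17, 19, 37, ∞}.
(a,b)_2: α=-8, β=-1; u≡5, v≡7 (mod 8); ε(u)ε(v)=0·1, αω(v)=-8·0, βω(u)=-1·1; sum ≡ 1  ⇒  -1.
(a,b)_11: α=1, u≡7; β=1, v≡4 (mod 11); (7|11)=-1, (4|11)=+1; sign (−1)^1·-1^1·+1^1 = +1.
(a,b)_5: α=3, u≡4; β=1, v≡1 (mod 5); (4|5)=+1, (1|5)=+1; sign (−1)^0·+1^1·+1^3 = +1.
(a,b)_3: α=1, u≡2; β=-4, v≡1 (mod 3); (2|3)=-1, (1|3)=+1; sign (−1)^0·-1^-4·+1^1 = +1.
(a,b)_19: α=1, u≡13; β=1, v≡10 (mod 19); (13|19)=-1, (10|19)=-1; sign (−1)^1·-1^1·-1^1 = -1.
(a,b)_17: α=-2, u≡10; β=0, v≡4 (mod 17); (10|17)=-1, (4|17)=+1; sign (−1)^0·-1^0·+1^-2 = +1.
(a,b)_37: α=2, u≡5; β=0, v≡28 (mod 37); (5|37)=-1, (28|37)=+1; sign (−1)^0·-1^0·+1^2 = +1.
(a,b)_13: α=1, u≡8; β=3, v≡10 (mod 13); (8|13)=-1, (10|13)=+1; sign (−1)^0·-1^3·+1^1 = -1.
(a,b)_∞: sgn(-40755)=−, sgn(-27170)=−, so -1.
Ram(-40755, -27170) = {2, 13, 19, ∞}; no ℚ_2-point on the conic.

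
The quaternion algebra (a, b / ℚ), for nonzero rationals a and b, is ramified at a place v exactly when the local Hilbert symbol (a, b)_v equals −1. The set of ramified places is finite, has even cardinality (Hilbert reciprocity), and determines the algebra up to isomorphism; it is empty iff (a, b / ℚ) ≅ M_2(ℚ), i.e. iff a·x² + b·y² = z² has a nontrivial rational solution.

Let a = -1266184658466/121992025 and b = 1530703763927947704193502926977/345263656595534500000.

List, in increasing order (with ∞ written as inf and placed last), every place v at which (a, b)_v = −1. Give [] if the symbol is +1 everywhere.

(a, b) ≡ (-58786, 1704794) mod (ℚ^×)²; places V = {2, 3, 5, 7, 13, 17, 19, 29, 47, ∞}.
(a,b)_3: α=2, u≡2; β=2, v≡2 (mod 3); (2|3)=-1, (2|3)=-1; sign (−1)^0·-1^2·-1^2 = +1.
(a,b)_13: α=3, u≡6; β=3, v≡7 (mod 13); (6|13)=-1, (7|13)=-1; sign (−1)^0·-1^3·-1^3 = +1.
(a,b)_19: α=1, u≡10; β=9, v≡15 (mod 19); (10|19)=-1, (15|19)=-1; sign (−1)^1·-1^9·-1^1 = -1.
(a,b)_47: α=-4, u≡22; β=-8, v≡31 (mod 47); (22|47)=-1, (31|47)=-1; sign (−1)^0·-1^-8·-1^-4 = +1.
(a,b)_29: α=0, u≡27; β=-1, v≡10 (mod 29); (27|29)=-1, (10|29)=-1; sign (−1)^0·-1^-1·-1^0 = -1.
(a,b)_2: α=1, β=-5; u≡7, v≡5 (mod 8); ε(u)ε(v)=1·0, αω(v)=1·1, βω(u)=-5·0; sum ≡ 1  ⇒  -1.
(a,b)_17: α=3, u≡14; β=11, v≡15 (mod 17); (14|17)=-1, (15|17)=+1; sign (−1)^0·-1^11·+1^3 = -1.
(a,b)_∞: sgn(-58786)=−, sgn(1704794)=+, so +1.
(a,b)_5: α=-2, u≡4; β=-6, v≡4 (mod 5); (4|5)=+1, (4|5)=+1; sign (−1)^0·+1^-6·+1^-2 = +1.
(a,b)_7: α=3, u≡1; β=1, v≡5 (mod 7); (1|7)=+1, (5|7)=-1; sign (−1)^1·+1^1·-1^3 = +1.
Ram(-58786, 1704794) = {2, 17, 19, 29}; no ℚ_2-point on the conic.

[2, 17, 19, 29]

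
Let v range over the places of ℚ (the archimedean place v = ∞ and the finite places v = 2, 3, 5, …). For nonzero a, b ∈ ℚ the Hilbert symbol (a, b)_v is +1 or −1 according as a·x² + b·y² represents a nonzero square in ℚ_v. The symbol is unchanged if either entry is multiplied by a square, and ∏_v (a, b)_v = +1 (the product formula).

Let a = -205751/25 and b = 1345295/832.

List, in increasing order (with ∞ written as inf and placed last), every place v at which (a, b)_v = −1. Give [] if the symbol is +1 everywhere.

(a, b) ≡ (-4199, 1235) mod (ℚ^×)²; places V = {2, 5, 7, 13, 17, 19, ∞}.
(a,b)_17: α=1, u≡15; β=2, v≡3 (mod 17); (15|17)=+1, (3|17)=-1; sign (−1)^0·+1^2·-1^1 = -1.
(a,b)_2: α=0, β=-6; u≡1, v≡3 (mod 8); ε(u)ε(v)=0·1, αω(v)=0·1, βω(u)=-6·0; sum ≡ 0  ⇒  +1.
(a,b)_∞: sgn(-4199)=−, sgn(1235)=+, so +1.
(a,b)_13: α=1, u≡6; β=-1, v≡10 (mod 13); (6|13)=-1, (10|13)=+1; sign (−1)^0·-1^-1·+1^1 = -1.
(a,b)_7: α=2, u≡2; β=2, v≡6 (mod 7); (2|7)=+1, (6|7)=-1; sign (−1)^0·+1^2·-1^2 = +1.
(a,b)_5: α=-2, u≡4; β=1, v≡2 (mod 5); (4|5)=+1, (2|5)=-1; sign (−1)^0·+1^1·-1^-2 = +1.
(a,b)_19: α=1, u≡16; β=1, v≡2 (mod 19); (16|19)=+1, (2|19)=-1; sign (−1)^1·+1^1·-1^1 = +1.
Ram(-4199, 1235) = {13, 17}; no ℚ_13-point on the conic.

[13, 17]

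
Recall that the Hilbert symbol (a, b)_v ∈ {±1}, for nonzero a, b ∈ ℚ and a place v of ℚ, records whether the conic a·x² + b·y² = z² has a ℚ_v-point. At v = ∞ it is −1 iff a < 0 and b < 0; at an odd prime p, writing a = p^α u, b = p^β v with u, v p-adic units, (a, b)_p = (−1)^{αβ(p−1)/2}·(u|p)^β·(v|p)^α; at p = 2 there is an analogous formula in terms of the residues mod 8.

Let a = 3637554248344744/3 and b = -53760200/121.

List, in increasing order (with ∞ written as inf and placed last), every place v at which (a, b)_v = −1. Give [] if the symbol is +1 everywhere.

(a, b) ≡ (37758, -537602) mod (ℚ^×)²; places V = {2, 3, 5, 7, 11, 13, 23, 29, 31, ∞}.
(a,b)_13: α=2, u≡5; β=1, v≡1 (mod 13); (5|13)=-1, (1|13)=+1; sign (−1)^0·-1^1·+1^2 = -1.
(a,b)_31: α=3, u≡14; β=1, v≡20 (mod 31); (14|31)=+1, (20|31)=+1; sign (−1)^1·+1^1·+1^3 = -1.
(a,b)_29: α=3, u≡3; β=1, v≡5 (mod 29); (3|29)=-1, (5|29)=+1; sign (−1)^0·-1^1·+1^3 = -1.
(a,b)_23: α=2, u≡14; β=1, v≡15 (mod 23); (14|23)=-1, (15|23)=-1; sign (−1)^0·-1^1·-1^2 = -1.
(a,b)_2: α=3, β=3; u≡7, v≡7 (mod 8); ε(u)ε(v)=1·1, αω(v)=3·0, βω(u)=3·0; sum ≡ 1  ⇒  -1.
(a,b)_∞: sgn(37758)=+, sgn(-537602)=−, so +1.
(a,b)_3: α=-1, u≡1; β=0, v≡1 (mod 3); (1|3)=+1, (1|3)=+1; sign (−1)^0·+1^0·+1^-1 = +1.
(a,b)_5: α=0, u≡3; β=2, v≡2 (mod 5); (3|5)=-1, (2|5)=-1; sign (−1)^0·-1^2·-1^0 = +1.
(a,b)_11: α=0, u≡8; β=-2, v≡1 (mod 11); (8|11)=-1, (1|11)=+1; sign (−1)^0·-1^-2·+1^0 = +1.
(a,b)_7: α=1, u≡1; β=0, v≡5 (mod 7); (1|7)=+1, (5|7)=-1; sign (−1)^0·+1^0·-1^1 = -1.
(37758, -537602 / ℚ) ramifies at {2, 7, 13, 23, 29, 31}: a division algebra.

[2, 7, 13, 23, 29, 31]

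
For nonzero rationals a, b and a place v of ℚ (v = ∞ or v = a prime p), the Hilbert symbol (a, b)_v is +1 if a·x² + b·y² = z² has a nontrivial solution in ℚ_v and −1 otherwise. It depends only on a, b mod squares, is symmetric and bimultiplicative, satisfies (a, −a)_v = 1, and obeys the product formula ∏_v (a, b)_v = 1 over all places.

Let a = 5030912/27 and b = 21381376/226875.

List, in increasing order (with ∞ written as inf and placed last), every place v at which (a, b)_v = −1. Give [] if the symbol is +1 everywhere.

[2, 17]

Mod squares: a ≡ 51, b ≡ 3. Check v ∈ {∞, 2, 3, 5, 11, 17}.
v=5: a=5^0·(≡1), b=5^-4·(≡2) mod 5; (1|5)=+1, (2|5)=-1; (−1)^{0·-4·2}·(+1)^-4·(-1)^0 = +1.
v=11: a=11^0·(≡8), b=11^-2·(≡1) mod 11; (8|11)=-1, (1|11)=+1; (−1)^{0·-2·5}·(-1)^-2·(+1)^0 = +1.
v=2: v_2(a)=10, v_2(b)=8; units ≡ 3, 3 (mod 8); ε·ε+αω+βω = 1·1+10·1+8·1 ≡ 1  ⇒  (a,b)_2 = -1.
v=17: a=17^3·(≡14), b=17^4·(≡12) mod 17; (14|17)=-1, (12|17)=-1; (−1)^{3·4·8}·(-1)^4·(-1)^3 = -1.
v=∞: 51 > 0 and 3 > 0  ⇒  (a,b)_∞ = +1.
v=3: a=3^-3·(≡2), b=3^-1·(≡1) mod 3; (2|3)=-1, (1|3)=+1; (−1)^{-3·-1·1}·(-1)^-1·(+1)^-3 = +1.
(51, 3 / ℚ) ramifies at {2, 17}: a division algebra.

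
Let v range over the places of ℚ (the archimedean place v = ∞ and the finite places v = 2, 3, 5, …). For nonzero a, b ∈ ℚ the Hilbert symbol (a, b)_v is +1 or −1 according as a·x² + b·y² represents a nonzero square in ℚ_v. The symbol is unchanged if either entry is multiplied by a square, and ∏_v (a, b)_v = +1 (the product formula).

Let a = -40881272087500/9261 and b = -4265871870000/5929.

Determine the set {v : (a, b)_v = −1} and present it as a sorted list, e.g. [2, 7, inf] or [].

(a, b) ≡ (-1227135, -806403) mod (ℚ^×)²; places V = {2, 3, 5, 7, 11, 13, 23, 29, 31, ∞}.
(a,b)_31: α=1, u≡2; β=1, v≡13 (mod 31); (2|31)=+1, (13|31)=-1; sign (−1)^1·+1^1·-1^1 = +1.
(a,b)_3: α=-3, u≡2; β=1, v≡2 (mod 3); (2|3)=-1, (2|3)=-1; sign (−1)^1·-1^1·-1^-3 = -1.
(a,b)_5: α=5, u≡2; β=4, v≡2 (mod 5); (2|5)=-1, (2|5)=-1; sign (−1)^0·-1^4·-1^5 = -1.
(a,b)_∞: sgn(-1227135)=−, sgn(-806403)=−, so -1.
(a,b)_2: α=2, β=4; u≡1, v≡5 (mod 8); ε(u)ε(v)=0·0, αω(v)=2·1, βω(u)=4·0; sum ≡ 0  ⇒  +1.
(a,b)_13: α=1, u≡2; β=1, v≡5 (mod 13); (2|13)=-1, (5|13)=-1; sign (−1)^0·-1^1·-1^1 = +1.
(a,b)_7: α=-3, u≡5; β=-2, v≡4 (mod 7); (5|7)=-1, (4|7)=+1; sign (−1)^0·-1^-2·+1^-3 = +1.
(a,b)_11: α=0, u≡9; β=-2, v≡8 (mod 11); (9|11)=+1, (8|11)=-1; sign (−1)^0·+1^-2·-1^0 = +1.
(a,b)_23: α=4, u≡7; β=3, v≡14 (mod 23); (7|23)=-1, (14|23)=-1; sign (−1)^0·-1^3·-1^4 = -1.
(a,b)_29: α=1, u≡6; β=1, v≡16 (mod 29); (6|29)=+1, (16|29)=+1; sign (−1)^0·+1^1·+1^1 = +1.
(-1227135, -806403 / ℚ) ramifies at {3, 5, 23, ∞}: a division algebra.

[3, 5, 23, inf]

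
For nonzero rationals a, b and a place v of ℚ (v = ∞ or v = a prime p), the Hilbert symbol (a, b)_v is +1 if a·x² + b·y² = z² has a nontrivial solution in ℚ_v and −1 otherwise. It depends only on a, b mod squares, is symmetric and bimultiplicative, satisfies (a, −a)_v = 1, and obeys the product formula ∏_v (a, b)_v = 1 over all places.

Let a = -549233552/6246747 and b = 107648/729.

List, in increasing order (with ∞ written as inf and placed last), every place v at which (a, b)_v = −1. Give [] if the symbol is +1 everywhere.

Mod squares: a ≡ -51, b ≡ 2. Check v ∈ {∞, 2, 3, 7, 13, 17, 29, 37}.
v=37: a=37^-2·(≡6), b=37^0·(≡2) mod 37; (6|37)=-1, (2|37)=-1; (−1)^{-2·0·18}·(-1)^0·(-1)^-2 = +1.
v=13: a=13^-2·(≡4), b=13^0·(≡8) mod 13; (4|13)=+1, (8|13)=-1; (−1)^{-2·0·6}·(+1)^0·(-1)^-2 = +1.
v=29: a=29^2·(≡4), b=29^2·(≡3) mod 29; (4|29)=+1, (3|29)=-1; (−1)^{2·2·14}·(+1)^2·(-1)^2 = +1.
v=7: a=7^4·(≡5), b=7^0·(≡2) mod 7; (5|7)=-1, (2|7)=+1; (−1)^{4·0·3}·(-1)^0·(+1)^4 = +1.
v=3: a=3^-3·(≡1), b=3^-6·(≡2) mod 3; (1|3)=+1, (2|3)=-1; (−1)^{-3·-6·1}·(+1)^-6·(-1)^-3 = -1.
v=2: v_2(a)=4, v_2(b)=7; units ≡ 5, 1 (mod 8); ε·ε+αω+βω = 0·0+4·0+7·1 ≡ 1  ⇒  (a,b)_2 = -1.
v=∞: -51 < 0 and 2 > 0  ⇒  (a,b)_∞ = +1.
v=17: a=17^1·(≡14), b=17^0·(≡15) mod 17; (14|17)=-1, (15|17)=+1; (−1)^{1·0·8}·(-1)^0·(+1)^1 = +1.
(-51, 2 / ℚ) ramifies at {2, 3}: a division algebra.

[2, 3]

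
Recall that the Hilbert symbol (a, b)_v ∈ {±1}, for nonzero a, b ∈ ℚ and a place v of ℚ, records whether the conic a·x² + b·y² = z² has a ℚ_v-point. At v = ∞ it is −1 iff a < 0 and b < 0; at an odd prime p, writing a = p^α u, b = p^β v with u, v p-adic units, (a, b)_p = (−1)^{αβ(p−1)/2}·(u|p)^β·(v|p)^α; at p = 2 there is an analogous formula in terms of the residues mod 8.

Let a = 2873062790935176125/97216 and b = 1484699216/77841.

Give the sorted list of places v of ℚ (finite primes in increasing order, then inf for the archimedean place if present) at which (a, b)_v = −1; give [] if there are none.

[11, 13, 17, 19, 31, 41]

(a, b) ≡ (993395, 1893749) mod (ℚ^×)²; places V = {2, 3, 5, 7, 11, 13, 17, 19, 29, 31, 41, ∞}.
(a,b)_41: α=2, u≡12; β=1, v≡5 (mod 41); (12|41)=-1, (5|41)=+1; sign (−1)^0·-1^1·+1^2 = -1.
(a,b)_29: α=1, u≡9; β=0, v≡4 (mod 29); (9|29)=+1, (4|29)=+1; sign (−1)^0·+1^0·+1^1 = +1.
(a,b)_19: α=2, u≡2; β=1, v≡17 (mod 19); (2|19)=-1, (17|19)=+1; sign (−1)^0·-1^1·+1^2 = -1.
(a,b)_17: α=3, u≡5; β=1, v≡4 (mod 17); (5|17)=-1, (4|17)=+1; sign (−1)^0·-1^1·+1^3 = -1.
(a,b)_2: α=-6, β=4; u≡3, v≡5 (mod 8); ε(u)ε(v)=1·0, αω(v)=-6·1, βω(u)=4·1; sum ≡ 0  ⇒  +1.
(a,b)_5: α=3, u≡4; β=0, v≡1 (mod 5); (4|5)=+1, (1|5)=+1; sign (−1)^0·+1^0·+1^3 = +1.
(a,b)_3: α=0, u≡2; β=-4, v≡2 (mod 3); (2|3)=-1, (2|3)=-1; sign (−1)^0·-1^-4·-1^0 = +1.
(a,b)_7: α=-2, u≡2; β=2, v≡1 (mod 7); (2|7)=+1, (1|7)=+1; sign (−1)^0·+1^2·+1^-2 = +1.
(a,b)_31: α=-1, u≡26; β=-2, v≡23 (mod 31); (26|31)=-1, (23|31)=-1; sign (−1)^0·-1^-2·-1^-1 = -1.
(a,b)_∞: sgn(993395)=+, sgn(1893749)=+, so +1.
(a,b)_13: α=3, u≡4; β=1, v≡11 (mod 13); (4|13)=+1, (11|13)=-1; sign (−1)^0·+1^1·-1^3 = -1.
(a,b)_11: α=2, u≡10; β=1, v≡1 (mod 11); (10|11)=-1, (1|11)=+1; sign (−1)^0·-1^1·+1^2 = -1.
Ram(993395, 1893749) = {11, 13, 17, 19, 31, 41}; no ℚ_11-point on the conic.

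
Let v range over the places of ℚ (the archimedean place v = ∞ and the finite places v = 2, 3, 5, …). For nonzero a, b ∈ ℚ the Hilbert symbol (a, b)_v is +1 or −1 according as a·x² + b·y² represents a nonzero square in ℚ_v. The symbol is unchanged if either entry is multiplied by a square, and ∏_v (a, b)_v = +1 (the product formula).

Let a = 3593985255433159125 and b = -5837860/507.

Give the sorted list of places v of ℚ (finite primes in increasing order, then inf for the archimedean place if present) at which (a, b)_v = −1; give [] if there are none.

Mod squares: a ≡ 1257294885, b ≡ -89355. Check v ∈ {∞, 2, 3, 5, 7, 11, 13, 17, 19, 23, 37, 47, 53}.
v=13: a=13^0·(≡6), b=13^-2·(≡8) mod 13; (6|13)=-1, (8|13)=-1; (−1)^{0·-2·6}·(-1)^-2·(-1)^0 = +1.
v=∞: 1257294885 > 0 and -89355 < 0  ⇒  (a,b)_∞ = +1.
v=5: a=5^3·(≡3), b=5^1·(≡4) mod 5; (3|5)=-1, (4|5)=+1; (−1)^{3·1·2}·(-1)^1·(+1)^3 = -1.
v=47: a=47^1·(≡28), b=47^0·(≡46) mod 47; (28|47)=+1, (46|47)=-1; (−1)^{1·0·23}·(+1)^0·(-1)^1 = -1.
v=3: a=3^1·(≡2), b=3^-1·(≡2) mod 3; (2|3)=-1, (2|3)=-1; (−1)^{1·-1·1}·(-1)^-1·(-1)^1 = -1.
v=37: a=37^2·(≡13), b=37^1·(≡28) mod 37; (13|37)=-1, (28|37)=+1; (−1)^{2·1·18}·(-1)^1·(+1)^2 = -1.
v=11: a=11^1·(≡5), b=11^0·(≡5) mod 11; (5|11)=+1, (5|11)=+1; (−1)^{1·0·5}·(+1)^0·(+1)^1 = +1.
v=2: v_2(a)=0, v_2(b)=2; units ≡ 5, 5 (mod 8); ε·ε+αω+βω = 0·0+0·1+2·1 ≡ 0  ⇒  (a,b)_2 = +1.
v=17: a=17^4·(≡10), b=17^0·(≡3) mod 17; (10|17)=-1, (3|17)=-1; (−1)^{4·0·8}·(-1)^0·(-1)^4 = +1.
v=53: a=53^1·(≡9), b=53^0·(≡3) mod 53; (9|53)=+1, (3|53)=-1; (−1)^{1·0·26}·(+1)^0·(-1)^1 = -1.
v=23: a=23^1·(≡7), b=23^1·(≡8) mod 23; (7|23)=-1, (8|23)=+1; (−1)^{1·1·11}·(-1)^1·(+1)^1 = +1.
v=7: a=7^1·(≡2), b=7^3·(≡6) mod 7; (2|7)=+1, (6|7)=-1; (−1)^{1·3·3}·(+1)^3·(-1)^1 = +1.
v=19: a=19^1·(≡6), b=19^0·(≡12) mod 19; (6|19)=+1, (12|19)=-1; (−1)^{1·0·9}·(+1)^0·(-1)^1 = -1.
(1257294885, -89355 / ℚ) ramifies at {3, 5, 19, 37, 47, 53}: a division algebra.

[3, 5, 19, 37, 47, 53]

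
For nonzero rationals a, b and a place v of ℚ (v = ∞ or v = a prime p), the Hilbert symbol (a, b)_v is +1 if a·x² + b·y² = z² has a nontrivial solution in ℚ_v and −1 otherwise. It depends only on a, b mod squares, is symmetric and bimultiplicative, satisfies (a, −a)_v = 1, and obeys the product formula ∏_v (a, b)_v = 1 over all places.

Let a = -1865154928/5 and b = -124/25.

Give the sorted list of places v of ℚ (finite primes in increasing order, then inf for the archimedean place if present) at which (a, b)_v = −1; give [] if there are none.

[13, 31, 43, inf]

(a, b) ≡ (-606515, -31) mod (ℚ^×)²; places V = {2, 5, 7, 13, 31, 43, ∞}.
(a,b)_13: α=1, u≡6; β=0, v≡7 (mod 13); (6|13)=-1, (7|13)=-1; sign (−1)^0·-1^0·-1^1 = -1.
(a,b)_31: α=3, u≡21; β=1, v≡11 (mod 31); (21|31)=-1, (11|31)=-1; sign (−1)^1·-1^1·-1^3 = -1.
(a,b)_2: α=4, β=2; u≡5, v≡1 (mod 8); ε(u)ε(v)=0·0, αω(v)=4·0, βω(u)=2·1; sum ≡ 0  ⇒  +1.
(a,b)_43: α=1, u≡42; β=0, v≡26 (mod 43); (42|43)=-1, (26|43)=-1; sign (−1)^0·-1^0·-1^1 = -1.
(a,b)_∞: sgn(-606515)=−, sgn(-31)=−, so -1.
(a,b)_7: α=1, u≡1; β=0, v≡4 (mod 7); (1|7)=+1, (4|7)=+1; sign (−1)^0·+1^0·+1^1 = +1.
(a,b)_5: α=-1, u≡2; β=-2, v≡1 (mod 5); (2|5)=-1, (1|5)=+1; sign (−1)^0·-1^-2·+1^-1 = +1.
(-606515, -31 / ℚ) ramifies at {13, 31, 43, ∞}: a division algebra.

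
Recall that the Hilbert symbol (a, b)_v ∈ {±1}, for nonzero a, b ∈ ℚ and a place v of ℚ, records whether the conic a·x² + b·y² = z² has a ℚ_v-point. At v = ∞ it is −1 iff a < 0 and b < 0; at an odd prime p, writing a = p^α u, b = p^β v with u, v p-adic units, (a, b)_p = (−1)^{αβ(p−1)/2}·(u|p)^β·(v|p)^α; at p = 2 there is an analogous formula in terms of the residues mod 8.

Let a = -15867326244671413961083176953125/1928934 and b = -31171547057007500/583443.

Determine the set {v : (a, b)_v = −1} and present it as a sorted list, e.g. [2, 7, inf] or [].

[3, 19, 23, inf]

Mod squares: a ≡ -1518, b ≡ -252681. Check v ∈ {∞, 2, 3, 5, 7, 11, 13, 17, 19, 23, 31}.
v=5: a=5^8·(≡3), b=5^4·(≡1) mod 5; (3|5)=-1, (1|5)=+1; (−1)^{8·4·2}·(-1)^4·(+1)^8 = +1.
v=23: a=23^9·(≡18), b=23^6·(≡15) mod 23; (18|23)=+1, (15|23)=-1; (−1)^{9·6·11}·(+1)^6·(-1)^9 = -1.
v=2: v_2(a)=-1, v_2(b)=2; units ≡ 1, 7 (mod 8); ε·ε+αω+βω = 0·1+-1·0+2·0 ≡ 0  ⇒  (a,b)_2 = +1.
v=17: a=17^2·(≡5), b=17^0·(≡10) mod 17; (5|17)=-1, (10|17)=-1; (−1)^{2·0·8}·(-1)^0·(-1)^2 = +1.
v=3: a=3^-9·(≡1), b=3^-5·(≡1) mod 3; (1|3)=+1, (1|3)=+1; (−1)^{-9·-5·1}·(+1)^-5·(+1)^-9 = -1.
v=7: a=7^-2·(≡4), b=7^-4·(≡5) mod 7; (4|7)=+1, (5|7)=-1; (−1)^{-2·-4·3}·(+1)^-4·(-1)^-2 = +1.
v=31: a=31^2·(≡14), b=31^1·(≡28) mod 31; (14|31)=+1, (28|31)=+1; (−1)^{2·1·15}·(+1)^1·(+1)^2 = +1.
v=19: a=19^2·(≡3), b=19^1·(≡11) mod 19; (3|19)=-1, (11|19)=+1; (−1)^{2·1·9}·(-1)^1·(+1)^2 = -1.
v=∞: -1518 < 0 and -252681 < 0  ⇒  (a,b)_∞ = -1.
v=11: a=11^3·(≡3), b=11^1·(≡10) mod 11; (3|11)=+1, (10|11)=-1; (−1)^{3·1·5}·(+1)^1·(-1)^3 = +1.
v=13: a=13^2·(≡12), b=13^1·(≡2) mod 13; (12|13)=+1, (2|13)=-1; (−1)^{2·1·6}·(+1)^1·(-1)^2 = +1.
|Ram(-1518, -252681)| = 4, even; anisotropic at {3, 19, 23, ∞}.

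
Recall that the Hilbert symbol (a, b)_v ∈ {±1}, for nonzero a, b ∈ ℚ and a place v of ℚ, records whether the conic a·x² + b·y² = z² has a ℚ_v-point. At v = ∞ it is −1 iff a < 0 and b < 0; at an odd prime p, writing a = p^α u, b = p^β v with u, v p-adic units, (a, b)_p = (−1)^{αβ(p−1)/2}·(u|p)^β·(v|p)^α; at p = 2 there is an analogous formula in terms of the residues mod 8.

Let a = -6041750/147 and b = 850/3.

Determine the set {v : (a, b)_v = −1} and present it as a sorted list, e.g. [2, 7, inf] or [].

[3, 5, 13, 17]

(a, b) ≡ (-4290, 102) mod (ℚ^×)²; places V = {2, 3, 5, 7, 11, 13, 17, ∞}.
(a,b)_2: α=1, β=1; u≡7, v≡3 (mod 8); ε(u)ε(v)=1·1, αω(v)=1·1, βω(u)=1·0; sum ≡ 0  ⇒  +1.
(a,b)_7: α=-2, u≡2; β=0, v≡1 (mod 7); (2|7)=+1, (1|7)=+1; sign (−1)^0·+1^0·+1^-2 = +1.
(a,b)_∞: sgn(-4290)=−, sgn(102)=+, so +1.
(a,b)_13: α=3, u≡8; β=0, v≡6 (mod 13); (8|13)=-1, (6|13)=-1; sign (−1)^0·-1^0·-1^3 = -1.
(a,b)_3: α=-1, u≡1; β=-1, v≡1 (mod 3); (1|3)=+1, (1|3)=+1; sign (−1)^1·+1^-1·+1^-1 = -1.
(a,b)_17: α=0, u≡3; β=1, v≡11 (mod 17); (3|17)=-1, (11|17)=-1; sign (−1)^0·-1^1·-1^0 = -1.
(a,b)_11: α=1, u≡6; β=0, v≡1 (mod 11); (6|11)=-1, (1|11)=+1; sign (−1)^0·-1^0·+1^1 = +1.
(a,b)_5: α=3, u≡3; β=2, v≡3 (mod 5); (3|5)=-1, (3|5)=-1; sign (−1)^0·-1^2·-1^3 = -1.
(-4290, 102 / ℚ) ramifies at {3, 5, 13, 17}: a division algebra.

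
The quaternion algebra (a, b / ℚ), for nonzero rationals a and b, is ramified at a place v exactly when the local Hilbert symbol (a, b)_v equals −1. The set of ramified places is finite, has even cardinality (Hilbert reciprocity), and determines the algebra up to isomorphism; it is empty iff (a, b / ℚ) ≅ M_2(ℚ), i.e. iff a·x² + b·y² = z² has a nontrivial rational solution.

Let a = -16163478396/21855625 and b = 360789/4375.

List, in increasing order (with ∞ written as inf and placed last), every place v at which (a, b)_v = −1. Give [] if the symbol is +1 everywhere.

[3, 7]

Mod squares: a ≡ -39, b ≡ 3003. Check v ∈ {∞, 2, 3, 5, 7, 11, 13, 17, 29}.
v=7: a=7^0·(≡5), b=7^-1·(≡1) mod 7; (5|7)=-1, (1|7)=+1; (−1)^{0·-1·3}·(-1)^-1·(+1)^0 = -1.
v=11: a=11^-2·(≡9), b=11^1·(≡1) mod 11; (9|11)=+1, (1|11)=+1; (−1)^{-2·1·5}·(+1)^1·(+1)^-2 = +1.
v=3: a=3^7·(≡2), b=3^1·(≡2) mod 3; (2|3)=-1, (2|3)=-1; (−1)^{7·1·1}·(-1)^1·(-1)^7 = -1.
v=13: a=13^3·(≡4), b=13^1·(≡9) mod 13; (4|13)=+1, (9|13)=+1; (−1)^{3·1·6}·(+1)^1·(+1)^3 = +1.
v=2: v_2(a)=2, v_2(b)=0; units ≡ 1, 3 (mod 8); ε·ε+αω+βω = 0·1+2·1+0·0 ≡ 0  ⇒  (a,b)_2 = +1.
v=17: a=17^-2·(≡6), b=17^0·(≡11) mod 17; (6|17)=-1, (11|17)=-1; (−1)^{-2·0·8}·(-1)^0·(-1)^-2 = +1.
v=5: a=5^-4·(≡1), b=5^-4·(≡2) mod 5; (1|5)=+1, (2|5)=-1; (−1)^{-4·-4·2}·(+1)^-4·(-1)^-4 = +1.
v=29: a=29^2·(≡19), b=29^2·(≡16) mod 29; (19|29)=-1, (16|29)=+1; (−1)^{2·2·14}·(-1)^2·(+1)^2 = +1.
v=∞: -39 < 0 and 3003 > 0  ⇒  (a,b)_∞ = +1.
Ram(-39, 3003) = {3, 7}; no ℚ_3-point on the conic.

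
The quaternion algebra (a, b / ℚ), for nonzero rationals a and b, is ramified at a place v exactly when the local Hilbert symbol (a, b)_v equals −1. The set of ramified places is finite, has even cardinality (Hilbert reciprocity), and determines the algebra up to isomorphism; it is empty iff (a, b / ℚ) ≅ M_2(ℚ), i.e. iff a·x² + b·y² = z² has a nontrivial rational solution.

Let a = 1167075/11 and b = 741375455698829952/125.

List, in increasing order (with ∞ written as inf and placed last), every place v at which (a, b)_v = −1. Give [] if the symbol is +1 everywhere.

[5, 11]

Mod squares: a ≡ 57057, b ≡ 7410. Check v ∈ {∞, 2, 3, 5, 7, 11, 13, 19}.
v=3: a=3^3·(≡2), b=3^3·(≡1) mod 3; (2|3)=-1, (1|3)=+1; (−1)^{3·3·1}·(-1)^3·(+1)^3 = +1.
v=19: a=19^1·(≡5), b=19^3·(≡2) mod 19; (5|19)=+1, (2|19)=-1; (−1)^{1·3·9}·(+1)^3·(-1)^1 = +1.
v=∞: 57057 > 0 and 7410 > 0  ⇒  (a,b)_∞ = +1.
v=13: a=13^1·(≡8), b=13^3·(≡8) mod 13; (8|13)=-1, (8|13)=-1; (−1)^{1·3·6}·(-1)^3·(-1)^1 = +1.
v=7: a=7^1·(≡5), b=7^6·(≡4) mod 7; (5|7)=-1, (4|7)=+1; (−1)^{1·6·3}·(-1)^6·(+1)^1 = +1.
v=11: a=11^-1·(≡8), b=11^2·(≡8) mod 11; (8|11)=-1, (8|11)=-1; (−1)^{-1·2·5}·(-1)^2·(-1)^-1 = -1.
v=5: a=5^2·(≡3), b=5^-3·(≡2) mod 5; (3|5)=-1, (2|5)=-1; (−1)^{2·-3·2}·(-1)^-3·(-1)^2 = -1.
v=2: v_2(a)=0, v_2(b)=7; units ≡ 1, 1 (mod 8); ε·ε+αω+βω = 0·0+0·0+7·0 ≡ 0  ⇒  (a,b)_2 = +1.
(57057, 7410 / ℚ) ramifies at {5, 11}: a division algebra.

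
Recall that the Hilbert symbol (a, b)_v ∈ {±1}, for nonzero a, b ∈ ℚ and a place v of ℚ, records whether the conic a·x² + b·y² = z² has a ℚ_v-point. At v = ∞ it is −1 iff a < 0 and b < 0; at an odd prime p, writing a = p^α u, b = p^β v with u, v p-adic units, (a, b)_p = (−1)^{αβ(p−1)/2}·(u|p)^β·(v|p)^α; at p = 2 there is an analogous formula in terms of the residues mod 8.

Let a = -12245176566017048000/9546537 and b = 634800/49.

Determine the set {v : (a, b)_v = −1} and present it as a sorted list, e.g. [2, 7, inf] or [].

[3, 5, 7, 19]

Mod squares: a ≡ -25935, b ≡ 3. Check v ∈ {∞, 2, 3, 5, 7, 11, 13, 17, 19, 23, 47}.
v=3: a=3^-1·(≡1), b=3^1·(≡1) mod 3; (1|3)=+1, (1|3)=+1; (−1)^{-1·1·1}·(+1)^1·(+1)^-1 = -1.
v=47: a=47^2·(≡9), b=47^0·(≡9) mod 47; (9|47)=+1, (9|47)=+1; (−1)^{2·0·23}·(+1)^0·(+1)^2 = +1.
v=∞: -25935 < 0 and 3 > 0  ⇒  (a,b)_∞ = +1.
v=11: a=11^-2·(≡1), b=11^0·(≡9) mod 11; (1|11)=+1, (9|11)=+1; (−1)^{-2·0·5}·(+1)^0·(+1)^-2 = +1.
v=19: a=19^5·(≡2), b=19^0·(≡13) mod 19; (2|19)=-1, (13|19)=-1; (−1)^{5·0·9}·(-1)^0·(-1)^5 = -1.
v=17: a=17^-2·(≡11), b=17^0·(≡7) mod 17; (11|17)=-1, (7|17)=-1; (−1)^{-2·0·8}·(-1)^0·(-1)^-2 = +1.
v=7: a=7^-1·(≡5), b=7^-2·(≡5) mod 7; (5|7)=-1, (5|7)=-1; (−1)^{-1·-2·3}·(-1)^-2·(-1)^-1 = -1.
v=5: a=5^3·(≡3), b=5^2·(≡3) mod 5; (3|5)=-1, (3|5)=-1; (−1)^{3·2·2}·(-1)^2·(-1)^3 = -1.
v=2: v_2(a)=6, v_2(b)=4; units ≡ 1, 3 (mod 8); ε·ε+αω+βω = 0·1+6·1+4·0 ≡ 0  ⇒  (a,b)_2 = +1.
v=13: a=13^-1·(≡6), b=13^0·(≡1) mod 13; (6|13)=-1, (1|13)=+1; (−1)^{-1·0·6}·(-1)^0·(+1)^-1 = +1.
v=23: a=23^4·(≡12), b=23^2·(≡9) mod 23; (12|23)=+1, (9|23)=+1; (−1)^{4·2·11}·(+1)^2·(+1)^4 = +1.
(-25935, 3 / ℚ) ramifies at {3, 5, 7, 19}: a division algebra.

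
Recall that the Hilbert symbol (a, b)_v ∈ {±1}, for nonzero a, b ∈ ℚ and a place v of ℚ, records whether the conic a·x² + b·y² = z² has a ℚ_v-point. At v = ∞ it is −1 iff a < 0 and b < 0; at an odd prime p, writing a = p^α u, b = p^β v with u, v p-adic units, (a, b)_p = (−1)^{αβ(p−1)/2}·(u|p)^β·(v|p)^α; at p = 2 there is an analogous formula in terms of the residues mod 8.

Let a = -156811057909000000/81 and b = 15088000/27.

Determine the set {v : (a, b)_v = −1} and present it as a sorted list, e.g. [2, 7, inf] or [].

[2, 3, 23, 41]

(a, b) ≡ (-176341, 28290) mod (ℚ^×)²; places V = {2, 3, 5, 11, 17, 23, 41, ∞}.
(a,b)_23: α=3, u≡15; β=1, v≡10 (mod 23); (15|23)=-1, (10|23)=-1; sign (−1)^1·-1^1·-1^3 = -1.
(a,b)_5: α=6, u≡4; β=3, v≡2 (mod 5); (4|5)=+1, (2|5)=-1; sign (−1)^0·+1^3·-1^6 = +1.
(a,b)_3: α=-4, u≡2; β=-3, v≡1 (mod 3); (2|3)=-1, (1|3)=+1; sign (−1)^0·-1^-3·+1^-4 = -1.
(a,b)_∞: sgn(-176341)=−, sgn(28290)=+, so +1.
(a,b)_11: α=1, u≡2; β=0, v≡3 (mod 11); (2|11)=-1, (3|11)=+1; sign (−1)^0·-1^0·+1^1 = +1.
(a,b)_17: α=1, u≡7; β=0, v≡16 (mod 17); (7|17)=-1, (16|17)=+1; sign (−1)^0·-1^0·+1^1 = +1.
(a,b)_41: α=3, u≡37; β=1, v≡7 (mod 41); (37|41)=+1, (7|41)=-1; sign (−1)^0·+1^1·-1^3 = -1.
(a,b)_2: α=6, β=7; u≡3, v≡1 (mod 8); ε(u)ε(v)=1·0, αω(v)=6·0, βω(u)=7·1; sum ≡ 1  ⇒  -1.
(-176341, 28290 / ℚ) ramifies at {2, 3, 23, 41}: a division algebra.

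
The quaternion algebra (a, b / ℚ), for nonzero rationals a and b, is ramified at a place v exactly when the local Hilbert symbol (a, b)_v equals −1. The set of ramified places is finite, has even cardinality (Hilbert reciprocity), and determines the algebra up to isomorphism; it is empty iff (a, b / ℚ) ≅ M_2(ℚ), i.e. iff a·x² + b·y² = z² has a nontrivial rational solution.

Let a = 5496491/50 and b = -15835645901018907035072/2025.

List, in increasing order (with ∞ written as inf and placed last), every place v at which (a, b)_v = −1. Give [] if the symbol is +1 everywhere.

[7, 13]

Mod squares: a ≡ 38038, b ≡ -1463. Check v ∈ {∞, 2, 3, 5, 7, 11, 13, 17, 19}.
v=7: a=7^1·(≡2), b=7^3·(≡4) mod 7; (2|7)=+1, (4|7)=+1; (−1)^{1·3·3}·(+1)^3·(+1)^1 = -1.
v=2: v_2(a)=-1, v_2(b)=6; units ≡ 3, 1 (mod 8); ε·ε+αω+βω = 1·0+-1·0+6·1 ≡ 0  ⇒  (a,b)_2 = +1.
v=19: a=19^1·(≡17), b=19^1·(≡12) mod 19; (17|19)=+1, (12|19)=-1; (−1)^{1·1·9}·(+1)^1·(-1)^1 = +1.
v=11: a=11^1·(≡1), b=11^5·(≡2) mod 11; (1|11)=+1, (2|11)=-1; (−1)^{1·5·5}·(+1)^5·(-1)^1 = +1.
v=5: a=5^-2·(≡3), b=5^-2·(≡3) mod 5; (3|5)=-1, (3|5)=-1; (−1)^{-2·-2·2}·(-1)^-2·(-1)^-2 = +1.
v=∞: 38038 > 0 and -1463 < 0  ⇒  (a,b)_∞ = +1.
v=17: a=17^2·(≡4), b=17^2·(≡1) mod 17; (4|17)=+1, (1|17)=+1; (−1)^{2·2·8}·(+1)^2·(+1)^2 = +1.
v=3: a=3^0·(≡1), b=3^-4·(≡1) mod 3; (1|3)=+1, (1|3)=+1; (−1)^{0·-4·1}·(+1)^-4·(+1)^0 = +1.
v=13: a=13^1·(≡9), b=13^8·(≡11) mod 13; (9|13)=+1, (11|13)=-1; (−1)^{1·8·6}·(+1)^8·(-1)^1 = -1.
Ram(38038, -1463) = {7, 13}; no ℚ_7-point on the conic.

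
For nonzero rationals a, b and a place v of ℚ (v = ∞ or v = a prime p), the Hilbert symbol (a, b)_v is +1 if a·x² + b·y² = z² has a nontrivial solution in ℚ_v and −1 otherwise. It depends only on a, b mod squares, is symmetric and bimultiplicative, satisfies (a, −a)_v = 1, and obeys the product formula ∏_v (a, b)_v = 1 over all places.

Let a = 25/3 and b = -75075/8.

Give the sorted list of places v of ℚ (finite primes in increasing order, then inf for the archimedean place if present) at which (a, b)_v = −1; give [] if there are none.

(a, b) ≡ (3, -6006) mod (ℚ^×)²; places V = {2, 3, 5, 7, 11, 13, ∞}.
(a,b)_∞: sgn(3)=+, sgn(-6006)=−, so +1.
(a,b)_5: α=2, u≡2; β=2, v≡4 (mod 5); (2|5)=-1, (4|5)=+1; sign (−1)^0·-1^2·+1^2 = +1.
(a,b)_13: α=0, u≡4; β=1, v≡11 (mod 13); (4|13)=+1, (11|13)=-1; sign (−1)^0·+1^1·-1^0 = +1.
(a,b)_11: α=0, u≡1; β=1, v≡9 (mod 11); (1|11)=+1, (9|11)=+1; sign (−1)^0·+1^1·+1^0 = +1.
(a,b)_2: α=0, β=-3; u≡3, v≡5 (mod 8); ε(u)ε(v)=1·0, αω(v)=0·1, βω(u)=-3·1; sum ≡ 1  ⇒  -1.
(a,b)_3: α=-1, u≡1; β=1, v≡2 (mod 3); (1|3)=+1, (2|3)=-1; sign (−1)^1·+1^1·-1^-1 = +1.
(a,b)_7: α=0, u≡6; β=1, v≡6 (mod 7); (6|7)=-1, (6|7)=-1; sign (−1)^0·-1^1·-1^0 = -1.
Ram(3, -6006) = {2, 7}; no ℚ_2-point on the conic.

[2, 7]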